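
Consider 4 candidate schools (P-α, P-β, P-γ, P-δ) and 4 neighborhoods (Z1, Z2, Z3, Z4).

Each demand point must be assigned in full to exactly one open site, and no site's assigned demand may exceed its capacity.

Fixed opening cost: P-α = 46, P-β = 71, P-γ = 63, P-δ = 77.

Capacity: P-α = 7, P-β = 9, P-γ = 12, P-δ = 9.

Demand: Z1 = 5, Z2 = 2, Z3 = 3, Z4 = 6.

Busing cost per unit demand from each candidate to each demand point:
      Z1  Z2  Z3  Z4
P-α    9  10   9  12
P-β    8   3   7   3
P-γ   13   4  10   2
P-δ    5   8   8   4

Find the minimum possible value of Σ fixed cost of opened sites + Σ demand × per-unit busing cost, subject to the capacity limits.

204

Open {P-α, P-γ}; cheapest assignment that respects the capacities:
  P-α (cap 7, load 5): Z1 — cost 5×9 = 45
  P-γ (cap 12, load 11): Z2, Z3, Z4 — cost 2×4 + 3×10 + 6×2 = 50
  Shipping 95, fixed 109 → total 204.
  Any other capacity-feasible assignment to {P-α, P-γ} ships for at least 95.
Compare {P-γ, P-δ}: its best feasible assignment gives total 209.
Compare {P-β, P-γ}: its best feasible assignment gives total 215.
Every other set of open sites that can feasibly serve all demand totals ≥ 209 even under its best assignment. Minimum: 204.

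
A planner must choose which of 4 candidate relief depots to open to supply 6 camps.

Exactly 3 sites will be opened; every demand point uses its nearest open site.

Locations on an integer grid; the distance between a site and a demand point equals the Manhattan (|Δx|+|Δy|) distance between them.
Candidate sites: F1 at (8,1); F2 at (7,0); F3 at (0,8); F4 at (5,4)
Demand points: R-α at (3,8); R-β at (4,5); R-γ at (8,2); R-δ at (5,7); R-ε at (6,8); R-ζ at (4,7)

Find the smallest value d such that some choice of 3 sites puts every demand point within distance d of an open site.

5

Open {F1, F3, F4}.
  Farthest demand point is R-ε at distance 5 (to F4); all others are ≤ 5.
With {F2, F3, F4} the worst case is 5.
With {F1, F2, F4} the worst case is 6.
No size-3 selection achieves below 5.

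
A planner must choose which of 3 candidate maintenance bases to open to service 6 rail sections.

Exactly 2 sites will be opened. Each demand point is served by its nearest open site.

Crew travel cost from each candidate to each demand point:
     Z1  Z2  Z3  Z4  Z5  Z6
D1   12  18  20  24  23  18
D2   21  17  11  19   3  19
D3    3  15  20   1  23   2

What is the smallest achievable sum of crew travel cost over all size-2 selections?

Open {D2, D3}.
  Z1→D3 3, Z2→D3 15, Z3→D2 11, Z4→D3 1, Z5→D2 3, Z6→D3 2  ⇒ total 35.
Compare {D1, D3}: total 64.
Compare {D1, D2}: total 80.

35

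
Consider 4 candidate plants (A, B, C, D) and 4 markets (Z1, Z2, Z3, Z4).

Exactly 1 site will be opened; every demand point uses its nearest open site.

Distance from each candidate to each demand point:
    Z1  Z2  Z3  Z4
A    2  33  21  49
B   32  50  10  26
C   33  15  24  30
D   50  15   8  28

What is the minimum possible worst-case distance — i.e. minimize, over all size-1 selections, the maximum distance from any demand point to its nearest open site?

33

Open {C}.
  Farthest demand point is Z1 at distance 33 (to C); all others are ≤ 33.
With {A} the worst case is 49.
With {B} the worst case is 50.
No size-1 selection achieves below 33.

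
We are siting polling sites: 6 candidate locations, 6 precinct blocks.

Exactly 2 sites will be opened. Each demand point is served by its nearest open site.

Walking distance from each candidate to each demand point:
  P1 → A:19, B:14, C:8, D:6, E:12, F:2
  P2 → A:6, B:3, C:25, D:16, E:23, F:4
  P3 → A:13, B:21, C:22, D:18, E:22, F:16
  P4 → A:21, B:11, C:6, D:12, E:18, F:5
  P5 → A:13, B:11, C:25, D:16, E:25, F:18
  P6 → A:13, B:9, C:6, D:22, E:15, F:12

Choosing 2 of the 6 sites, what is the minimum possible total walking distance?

37

Open {P1, P2}.
  A→P2 6, B→P2 3, C→P1 8, D→P1 6, E→P1 12, F→P1 2  ⇒ total 37.
Compare {P1, P6}: total 48.
Compare {P2, P4}: total 49.
No size-2 selection does better; minimum is 37.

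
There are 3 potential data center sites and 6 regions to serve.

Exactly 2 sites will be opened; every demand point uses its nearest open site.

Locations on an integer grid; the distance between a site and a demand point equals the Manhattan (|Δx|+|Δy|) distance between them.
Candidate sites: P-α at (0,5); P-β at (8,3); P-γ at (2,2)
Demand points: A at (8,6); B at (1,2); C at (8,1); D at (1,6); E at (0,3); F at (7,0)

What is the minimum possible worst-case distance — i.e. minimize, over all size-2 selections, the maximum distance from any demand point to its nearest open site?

4

Open {P-α, P-β}.
  Farthest demand point is B at distance 4 (to P-α); all others are ≤ 4.
With {P-β, P-γ} the worst case is 5.
With {P-α, P-γ} the worst case is 9.
No size-2 selection achieves below 4.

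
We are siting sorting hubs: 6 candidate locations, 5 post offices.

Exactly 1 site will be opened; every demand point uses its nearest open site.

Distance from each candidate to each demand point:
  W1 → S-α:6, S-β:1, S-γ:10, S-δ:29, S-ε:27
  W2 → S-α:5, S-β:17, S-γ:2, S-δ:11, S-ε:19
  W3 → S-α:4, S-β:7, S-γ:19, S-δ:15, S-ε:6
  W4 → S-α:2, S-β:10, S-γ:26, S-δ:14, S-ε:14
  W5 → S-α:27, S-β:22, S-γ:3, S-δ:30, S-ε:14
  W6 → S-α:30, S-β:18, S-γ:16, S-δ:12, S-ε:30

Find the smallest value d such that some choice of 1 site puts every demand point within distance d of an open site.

Open {W2}.
  Farthest demand point is S-ε at distance 19 (to W2); all others are ≤ 19.
With {W3} the worst case is 19.
With {W4} the worst case is 26.
No size-1 selection achieves below 19.

19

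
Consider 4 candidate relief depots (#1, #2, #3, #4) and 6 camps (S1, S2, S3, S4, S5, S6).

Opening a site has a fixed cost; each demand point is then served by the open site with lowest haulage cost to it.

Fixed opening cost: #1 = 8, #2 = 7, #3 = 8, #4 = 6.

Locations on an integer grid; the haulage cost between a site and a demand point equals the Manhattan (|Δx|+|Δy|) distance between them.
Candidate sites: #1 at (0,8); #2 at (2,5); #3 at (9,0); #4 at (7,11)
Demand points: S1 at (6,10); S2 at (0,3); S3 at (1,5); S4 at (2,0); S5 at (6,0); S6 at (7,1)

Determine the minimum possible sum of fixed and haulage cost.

39

Open {#2, #3, #4}: assign each demand point to its cheapest open site.
  S1→#4 2, S2→#2 4, S3→#2 1, S4→#2 5, S5→#3 3, S6→#3 3
  haulage cost 18, fixed 21 → total 39.
Compare {#2, #3}: haulage cost 25 + fixed 15 = 40.
Compare {#2, #4}: haulage cost 30 + fixed 13 = 43.
Compare {#2}: haulage cost 37 + fixed 7 = 44.
All other subsets cost ≥ 40. Minimum total cost: 39.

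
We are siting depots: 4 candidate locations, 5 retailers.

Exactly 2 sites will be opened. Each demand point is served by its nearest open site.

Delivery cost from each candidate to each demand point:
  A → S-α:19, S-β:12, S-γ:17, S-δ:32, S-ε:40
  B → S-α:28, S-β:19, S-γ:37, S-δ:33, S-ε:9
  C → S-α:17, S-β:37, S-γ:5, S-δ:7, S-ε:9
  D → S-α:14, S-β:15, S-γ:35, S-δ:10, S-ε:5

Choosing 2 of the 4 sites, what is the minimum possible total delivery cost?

46

Open {C, D}.
  S-α→D 14, S-β→D 15, S-γ→C 5, S-δ→C 7, S-ε→D 5  ⇒ total 46.
Compare {A, C}: total 50.
Compare {B, C}: total 57.
No size-2 selection does better; minimum is 46.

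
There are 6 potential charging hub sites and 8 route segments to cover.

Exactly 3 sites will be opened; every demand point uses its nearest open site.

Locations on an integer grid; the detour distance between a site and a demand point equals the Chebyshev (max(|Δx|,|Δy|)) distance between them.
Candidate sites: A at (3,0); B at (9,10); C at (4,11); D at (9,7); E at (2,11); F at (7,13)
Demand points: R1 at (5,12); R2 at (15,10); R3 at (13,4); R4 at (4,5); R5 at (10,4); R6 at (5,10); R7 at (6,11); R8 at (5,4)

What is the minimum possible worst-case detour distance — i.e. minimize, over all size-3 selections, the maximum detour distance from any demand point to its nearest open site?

Open {A, B, C}.
  Farthest demand point is R2 at detour distance 6 (to B); all others are ≤ 6.
With {A, B, D} the worst case is 6.
With {A, B, E} the worst case is 6.
No size-3 selection achieves below 6.

6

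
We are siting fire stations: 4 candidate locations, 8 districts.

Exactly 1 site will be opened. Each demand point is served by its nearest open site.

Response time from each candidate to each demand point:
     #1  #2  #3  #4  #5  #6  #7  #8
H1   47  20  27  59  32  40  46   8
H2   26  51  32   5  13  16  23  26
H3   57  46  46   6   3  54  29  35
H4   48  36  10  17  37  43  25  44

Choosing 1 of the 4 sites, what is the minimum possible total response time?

Open {H2}.
  #1→H2 26, #2→H2 51, #3→H2 32, #4→H2 5, #5→H2 13, #6→H2 16, #7→H2 23, #8→H2 26  ⇒ total 192.
Compare {H4}: total 260.
Compare {H3}: total 276.
No size-1 selection does better; minimum is 192.

192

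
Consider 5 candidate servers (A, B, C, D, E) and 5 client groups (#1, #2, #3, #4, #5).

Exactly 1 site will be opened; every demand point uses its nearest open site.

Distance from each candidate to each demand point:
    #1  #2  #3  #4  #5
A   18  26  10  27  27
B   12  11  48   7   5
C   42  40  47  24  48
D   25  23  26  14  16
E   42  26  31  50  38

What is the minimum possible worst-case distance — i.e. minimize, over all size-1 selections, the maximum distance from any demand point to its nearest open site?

Open {D}.
  Farthest demand point is #3 at distance 26 (to D); all others are ≤ 26.
With {A} the worst case is 27.
With {B} the worst case is 48.
No size-1 selection achieves below 26.

26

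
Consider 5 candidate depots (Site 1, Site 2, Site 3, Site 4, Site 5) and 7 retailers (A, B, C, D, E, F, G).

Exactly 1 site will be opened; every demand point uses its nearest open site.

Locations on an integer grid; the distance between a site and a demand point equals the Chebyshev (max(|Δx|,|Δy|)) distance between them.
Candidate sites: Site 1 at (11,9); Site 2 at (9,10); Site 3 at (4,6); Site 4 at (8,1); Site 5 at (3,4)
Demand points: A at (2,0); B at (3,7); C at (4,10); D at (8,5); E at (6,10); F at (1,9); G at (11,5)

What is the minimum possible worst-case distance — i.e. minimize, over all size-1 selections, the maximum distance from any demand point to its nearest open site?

7

Open {Site 3}.
  Farthest demand point is G at distance 7 (to Site 3); all others are ≤ 7.
With {Site 5} the worst case is 8.
With {Site 4} the worst case is 9.
No size-1 selection achieves below 7.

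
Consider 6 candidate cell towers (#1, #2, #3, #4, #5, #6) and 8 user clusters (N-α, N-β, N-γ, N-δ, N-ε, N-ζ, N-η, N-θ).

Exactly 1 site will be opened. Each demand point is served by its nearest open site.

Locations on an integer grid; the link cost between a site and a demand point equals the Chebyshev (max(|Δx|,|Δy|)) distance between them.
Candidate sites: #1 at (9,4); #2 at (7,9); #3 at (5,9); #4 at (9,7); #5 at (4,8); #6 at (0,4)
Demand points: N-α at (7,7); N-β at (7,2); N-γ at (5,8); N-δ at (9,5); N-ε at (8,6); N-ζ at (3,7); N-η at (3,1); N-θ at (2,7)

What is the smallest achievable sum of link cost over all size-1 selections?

29

Open {#5}.
  N-α→#5 3, N-β→#5 6, N-γ→#5 1, N-δ→#5 5, N-ε→#5 4, N-ζ→#5 1, N-η→#5 7, N-θ→#5 2  ⇒ total 29.
Compare {#3}: total 30.
Compare {#1}: total 31.
No size-1 selection does better; minimum is 29.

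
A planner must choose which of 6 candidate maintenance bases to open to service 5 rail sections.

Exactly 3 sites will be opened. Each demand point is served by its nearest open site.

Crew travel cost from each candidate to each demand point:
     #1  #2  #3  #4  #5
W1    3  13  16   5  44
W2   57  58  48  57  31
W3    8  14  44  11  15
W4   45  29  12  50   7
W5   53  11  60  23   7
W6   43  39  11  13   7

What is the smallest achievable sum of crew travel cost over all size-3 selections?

37

Open {W1, W5, W6}.
  #1→W1 3, #2→W5 11, #3→W6 11, #4→W1 5, #5→W5 7  ⇒ total 37.
Compare {W1, W4, W5}: total 38.
Compare {W1, W2, W6}: total 39.
No size-3 selection does better; minimum is 37.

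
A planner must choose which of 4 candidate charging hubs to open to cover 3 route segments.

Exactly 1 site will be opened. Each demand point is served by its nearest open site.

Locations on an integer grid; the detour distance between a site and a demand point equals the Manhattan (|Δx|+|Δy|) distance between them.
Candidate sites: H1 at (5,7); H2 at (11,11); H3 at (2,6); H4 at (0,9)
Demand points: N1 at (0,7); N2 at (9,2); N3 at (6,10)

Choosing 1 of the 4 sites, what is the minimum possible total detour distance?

Open {H1}.
  N1→H1 5, N2→H1 9, N3→H1 4  ⇒ total 18.
Compare {H3}: total 22.
Compare {H4}: total 25.
No size-1 selection does better; minimum is 18.

18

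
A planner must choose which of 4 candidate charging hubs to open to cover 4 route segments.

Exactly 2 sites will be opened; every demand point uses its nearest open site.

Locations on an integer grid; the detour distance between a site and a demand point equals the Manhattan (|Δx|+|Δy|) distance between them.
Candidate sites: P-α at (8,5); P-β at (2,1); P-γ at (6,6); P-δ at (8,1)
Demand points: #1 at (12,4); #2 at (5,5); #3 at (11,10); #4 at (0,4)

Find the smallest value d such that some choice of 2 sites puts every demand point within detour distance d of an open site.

8

Open {P-α, P-β}.
  Farthest demand point is #3 at detour distance 8 (to P-α); all others are ≤ 8.
With {P-α, P-γ} the worst case is 8.
With {P-α, P-δ} the worst case is 9.
No size-2 selection achieves below 8.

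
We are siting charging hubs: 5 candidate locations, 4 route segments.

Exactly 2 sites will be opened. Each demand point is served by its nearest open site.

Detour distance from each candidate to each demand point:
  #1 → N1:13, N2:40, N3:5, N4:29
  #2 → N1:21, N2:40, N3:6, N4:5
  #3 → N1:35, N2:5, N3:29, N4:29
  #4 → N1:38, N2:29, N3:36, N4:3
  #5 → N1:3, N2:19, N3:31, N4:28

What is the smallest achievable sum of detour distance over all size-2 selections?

Open {#2, #5}.
  N1→#5 3, N2→#5 19, N3→#2 6, N4→#2 5  ⇒ total 33.
Compare {#2, #3}: total 37.
Compare {#1, #4}: total 50.
No size-2 selection does better; minimum is 33.

33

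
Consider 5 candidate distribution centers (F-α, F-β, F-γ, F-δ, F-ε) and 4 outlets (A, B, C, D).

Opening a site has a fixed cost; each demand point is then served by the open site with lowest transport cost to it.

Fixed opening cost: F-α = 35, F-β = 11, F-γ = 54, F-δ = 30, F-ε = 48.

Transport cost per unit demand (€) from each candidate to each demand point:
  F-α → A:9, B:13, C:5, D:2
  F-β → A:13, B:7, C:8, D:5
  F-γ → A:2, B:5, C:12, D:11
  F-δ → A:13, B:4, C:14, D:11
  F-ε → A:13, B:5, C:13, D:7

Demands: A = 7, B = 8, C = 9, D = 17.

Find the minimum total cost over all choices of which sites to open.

Open {F-α, F-γ}: assign each demand point to its cheapest open site.
  A→F-γ 7×2=14, B→F-γ 8×5=40, C→F-α 9×5=45, D→F-α 17×2=34
  transport cost 133, fixed 89 → total 222.
Compare {F-α, F-β, F-γ}: transport cost 133 + fixed 100 = 233.
Compare {F-α, F-δ}: transport cost 174 + fixed 65 = 239.
Compare {F-α, F-β}: transport cost 198 + fixed 46 = 244.
All other subsets cost ≥ 233. Minimum total cost: 222.

222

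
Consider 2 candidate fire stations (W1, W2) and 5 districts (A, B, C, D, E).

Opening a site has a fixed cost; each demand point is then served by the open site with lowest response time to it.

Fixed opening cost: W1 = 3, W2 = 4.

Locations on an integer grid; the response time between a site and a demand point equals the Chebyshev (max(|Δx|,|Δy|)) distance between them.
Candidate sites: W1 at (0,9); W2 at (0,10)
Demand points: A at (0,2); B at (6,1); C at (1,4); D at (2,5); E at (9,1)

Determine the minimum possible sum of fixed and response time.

Open {W1}: assign each demand point to its cheapest open site.
  A→W1 7, B→W1 8, C→W1 5, D→W1 4, E→W1 9
  response time 33, fixed 3 → total 36.
Compare {W1, W2}: response time 33 + fixed 7 = 40.
Compare {W2}: response time 37 + fixed 4 = 41.

36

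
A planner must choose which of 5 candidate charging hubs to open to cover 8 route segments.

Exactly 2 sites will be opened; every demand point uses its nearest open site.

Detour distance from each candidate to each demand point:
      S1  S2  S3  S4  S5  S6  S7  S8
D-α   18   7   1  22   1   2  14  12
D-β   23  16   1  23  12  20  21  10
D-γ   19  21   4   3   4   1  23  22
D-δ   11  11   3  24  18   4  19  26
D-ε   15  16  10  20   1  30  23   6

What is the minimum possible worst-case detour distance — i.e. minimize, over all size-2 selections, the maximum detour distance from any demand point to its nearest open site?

Open {D-α, D-γ}.
  Farthest demand point is S1 at detour distance 18 (to D-α); all others are ≤ 18.
With {D-α, D-ε} the worst case is 20.
With {D-δ, D-ε} the worst case is 20.
No size-2 selection achieves below 18.

18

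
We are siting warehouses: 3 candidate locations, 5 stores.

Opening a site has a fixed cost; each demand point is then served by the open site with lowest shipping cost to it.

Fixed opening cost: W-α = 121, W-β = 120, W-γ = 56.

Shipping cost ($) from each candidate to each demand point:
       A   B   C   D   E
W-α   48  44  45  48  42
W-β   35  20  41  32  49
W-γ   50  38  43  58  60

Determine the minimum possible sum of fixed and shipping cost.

Open {W-β}: assign each demand point to its cheapest open site.
  A→W-β 35, B→W-β 20, C→W-β 41, D→W-β 32, E→W-β 49
  shipping cost 177, fixed 120 → total 297.
Compare {W-γ}: shipping cost 249 + fixed 56 = 305.
Compare {W-α}: shipping cost 227 + fixed 121 = 348.
Compare {W-β, W-γ}: shipping cost 177 + fixed 176 = 353.
All other subsets cost ≥ 305. Minimum total cost: 297.

297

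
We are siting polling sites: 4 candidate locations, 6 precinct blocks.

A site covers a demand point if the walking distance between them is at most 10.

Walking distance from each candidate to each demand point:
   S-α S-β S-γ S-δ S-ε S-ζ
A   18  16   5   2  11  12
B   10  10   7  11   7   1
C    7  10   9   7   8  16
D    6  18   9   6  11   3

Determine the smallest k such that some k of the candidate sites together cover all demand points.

2

Coverage sets (demand points within 10 of each site):
  A: {S-γ, S-δ}
  B: {S-α, S-β, S-γ, S-ε, S-ζ}
  C: {S-α, S-β, S-γ, S-δ, S-ε}
  D: {S-α, S-γ, S-δ, S-ζ}
No single site covers all 6 demand points.
But {A, B} covers everything, so the minimum is 2.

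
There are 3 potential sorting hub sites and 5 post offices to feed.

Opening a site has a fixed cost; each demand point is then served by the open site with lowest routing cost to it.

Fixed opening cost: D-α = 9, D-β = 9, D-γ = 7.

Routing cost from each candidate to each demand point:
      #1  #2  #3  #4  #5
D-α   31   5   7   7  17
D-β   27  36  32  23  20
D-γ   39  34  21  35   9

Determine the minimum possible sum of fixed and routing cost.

75

Open {D-α, D-γ}: assign each demand point to its cheapest open site.
  #1→D-α 31, #2→D-α 5, #3→D-α 7, #4→D-α 7, #5→D-γ 9
  routing cost 59, fixed 16 → total 75.
Compare {D-α}: routing cost 67 + fixed 9 = 76.
Compare {D-α, D-β, D-γ}: routing cost 55 + fixed 25 = 80.
Compare {D-α, D-β}: routing cost 63 + fixed 18 = 81.
All other subsets cost ≥ 76. Minimum total cost: 75.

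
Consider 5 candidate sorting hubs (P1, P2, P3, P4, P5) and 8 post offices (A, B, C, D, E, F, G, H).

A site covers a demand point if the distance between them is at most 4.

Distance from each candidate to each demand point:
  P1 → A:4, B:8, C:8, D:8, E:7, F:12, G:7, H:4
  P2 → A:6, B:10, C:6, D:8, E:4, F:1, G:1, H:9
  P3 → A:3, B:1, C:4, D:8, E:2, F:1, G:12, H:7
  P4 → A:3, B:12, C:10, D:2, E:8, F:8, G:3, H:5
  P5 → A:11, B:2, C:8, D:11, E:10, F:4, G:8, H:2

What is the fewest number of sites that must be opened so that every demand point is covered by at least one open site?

3

Coverage sets (demand points within 4 of each site):
  P1: {A, H}
  P2: {E, F, G}
  P3: {A, B, C, E, F}
  P4: {A, D, G}
  P5: {B, F, H}
No 2 sites suffice: every size-2 union leaves at least one demand point uncovered.
But {P1, P3, P4} covers everything, so the minimum is 3.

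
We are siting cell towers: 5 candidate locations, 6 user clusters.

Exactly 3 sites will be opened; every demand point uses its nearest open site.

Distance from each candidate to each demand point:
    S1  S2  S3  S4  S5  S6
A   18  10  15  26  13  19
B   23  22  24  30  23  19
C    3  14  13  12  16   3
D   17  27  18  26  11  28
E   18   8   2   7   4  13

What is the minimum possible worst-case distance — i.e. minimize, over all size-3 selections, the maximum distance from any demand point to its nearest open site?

8

Open {A, C, E}.
  Farthest demand point is S2 at distance 8 (to E); all others are ≤ 8.
With {B, C, E} the worst case is 8.
With {C, D, E} the worst case is 8.
No size-3 selection achieves below 8.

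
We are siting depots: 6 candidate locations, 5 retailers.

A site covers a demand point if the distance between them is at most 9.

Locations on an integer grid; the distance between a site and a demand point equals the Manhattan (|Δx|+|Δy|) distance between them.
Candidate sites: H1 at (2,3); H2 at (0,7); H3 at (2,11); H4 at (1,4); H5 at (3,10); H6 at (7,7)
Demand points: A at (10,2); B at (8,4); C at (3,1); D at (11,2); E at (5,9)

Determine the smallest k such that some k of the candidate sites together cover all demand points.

Coverage sets (demand points within 9 of each site):
  H1: {A, B, C, E}
  H2: {C, E}
  H3: {E}
  H4: {B, C, E}
  H5: {C, E}
  H6: {A, B, D, E}
No single site covers all 5 demand points.
But {H1, H6} covers everything, so the minimum is 2.

2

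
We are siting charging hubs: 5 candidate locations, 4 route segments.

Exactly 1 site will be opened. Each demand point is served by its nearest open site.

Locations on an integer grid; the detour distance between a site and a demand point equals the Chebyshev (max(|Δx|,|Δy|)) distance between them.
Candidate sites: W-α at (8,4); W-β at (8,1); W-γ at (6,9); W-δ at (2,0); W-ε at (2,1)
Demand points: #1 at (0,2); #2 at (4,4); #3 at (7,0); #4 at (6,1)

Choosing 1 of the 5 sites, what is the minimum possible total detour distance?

14

Open {W-ε}.
  #1→W-ε 2, #2→W-ε 3, #3→W-ε 5, #4→W-ε 4  ⇒ total 14.
Compare {W-β}: total 15.
Compare {W-δ}: total 15.
No size-1 selection does better; minimum is 14.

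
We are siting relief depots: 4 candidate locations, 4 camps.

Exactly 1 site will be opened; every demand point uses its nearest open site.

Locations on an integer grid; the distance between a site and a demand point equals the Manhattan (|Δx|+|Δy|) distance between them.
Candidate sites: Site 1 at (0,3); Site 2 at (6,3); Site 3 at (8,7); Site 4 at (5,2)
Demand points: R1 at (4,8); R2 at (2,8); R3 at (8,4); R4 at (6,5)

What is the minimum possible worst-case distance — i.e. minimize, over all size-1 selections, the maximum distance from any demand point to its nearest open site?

7

Open {Site 3}.
  Farthest demand point is R2 at distance 7 (to Site 3); all others are ≤ 7.
With {Site 1} the worst case is 9.
With {Site 2} the worst case is 9.
No size-1 selection achieves below 7.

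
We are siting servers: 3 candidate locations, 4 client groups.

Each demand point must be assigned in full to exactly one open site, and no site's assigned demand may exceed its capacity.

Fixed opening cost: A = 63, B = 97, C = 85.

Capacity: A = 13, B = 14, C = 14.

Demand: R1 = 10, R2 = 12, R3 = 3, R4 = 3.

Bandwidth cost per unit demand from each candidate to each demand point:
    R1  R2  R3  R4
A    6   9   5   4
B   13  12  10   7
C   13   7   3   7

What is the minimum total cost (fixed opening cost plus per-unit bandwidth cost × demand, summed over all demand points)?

Open {A, B, C}; cheapest assignment that respects the capacities:
  A (cap 13, load 13): R1, R3 — cost 10×6 + 3×5 = 75
  B (cap 14, load 3): R4 — cost 3×7 = 21
  C (cap 14, load 12): R2 — cost 12×7 = 84
  Shipping 180, fixed 245 → total 425.
  Any other capacity-feasible assignment to {A, B, C} ships for at least 180.
Total demand is 28; every other set of sites either has combined capacity below 28 or cannot fit the demands without splitting one across sites, so {A, B, C} is the only feasible choice of open sites. Minimum: 425.

425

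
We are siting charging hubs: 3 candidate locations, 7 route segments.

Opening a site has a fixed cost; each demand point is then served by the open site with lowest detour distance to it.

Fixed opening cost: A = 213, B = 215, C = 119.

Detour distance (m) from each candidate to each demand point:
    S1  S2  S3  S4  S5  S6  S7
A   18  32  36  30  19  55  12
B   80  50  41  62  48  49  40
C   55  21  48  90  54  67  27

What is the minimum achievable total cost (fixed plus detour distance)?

Open {A}: assign each demand point to its cheapest open site.
  S1→A 18, S2→A 32, S3→A 36, S4→A 30, S5→A 19, S6→A 55, S7→A 12
  detour distance 202, fixed 213 → total 415.
Compare {C}: detour distance 362 + fixed 119 = 481.
Compare {A, C}: detour distance 191 + fixed 332 = 523.
Compare {B}: detour distance 370 + fixed 215 = 585.
All other subsets cost ≥ 481. Minimum total cost: 415.

415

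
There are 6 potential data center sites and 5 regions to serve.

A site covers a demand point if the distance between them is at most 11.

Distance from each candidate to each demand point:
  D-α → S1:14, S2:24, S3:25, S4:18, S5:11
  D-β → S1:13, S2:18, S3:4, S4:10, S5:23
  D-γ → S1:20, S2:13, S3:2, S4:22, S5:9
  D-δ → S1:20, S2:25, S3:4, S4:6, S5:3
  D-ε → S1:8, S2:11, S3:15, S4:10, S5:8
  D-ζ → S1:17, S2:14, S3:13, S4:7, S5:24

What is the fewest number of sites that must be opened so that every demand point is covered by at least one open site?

Coverage sets (demand points within 11 of each site):
  D-α: {S5}
  D-β: {S3, S4}
  D-γ: {S3, S5}
  D-δ: {S3, S4, S5}
  D-ε: {S1, S2, S4, S5}
  D-ζ: {S4}
No single site covers all 5 demand points.
But {D-β, D-ε} covers everything, so the minimum is 2.

2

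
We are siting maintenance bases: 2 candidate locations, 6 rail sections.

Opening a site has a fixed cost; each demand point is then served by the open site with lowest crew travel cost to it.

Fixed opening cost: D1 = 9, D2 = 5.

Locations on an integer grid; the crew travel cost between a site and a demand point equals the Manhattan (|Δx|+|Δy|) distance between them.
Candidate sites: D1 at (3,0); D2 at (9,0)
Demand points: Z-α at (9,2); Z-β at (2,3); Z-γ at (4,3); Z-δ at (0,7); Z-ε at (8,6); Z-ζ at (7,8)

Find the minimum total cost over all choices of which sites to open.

51

Open {D1, D2}: assign each demand point to its cheapest open site.
  Z-α→D2 2, Z-β→D1 4, Z-γ→D1 4, Z-δ→D1 10, Z-ε→D2 7, Z-ζ→D2 10
  crew travel cost 37, fixed 14 → total 51.
Compare {D1}: crew travel cost 49 + fixed 9 = 58.
Compare {D2}: crew travel cost 53 + fixed 5 = 58.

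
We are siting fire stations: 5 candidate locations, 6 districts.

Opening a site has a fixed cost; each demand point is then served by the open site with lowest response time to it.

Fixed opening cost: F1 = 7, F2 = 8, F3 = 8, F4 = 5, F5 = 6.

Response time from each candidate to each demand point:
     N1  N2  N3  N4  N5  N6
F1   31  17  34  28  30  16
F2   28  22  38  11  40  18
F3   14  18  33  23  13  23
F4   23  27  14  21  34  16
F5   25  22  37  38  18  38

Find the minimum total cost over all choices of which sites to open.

107

Open {F2, F3, F4}: assign each demand point to its cheapest open site.
  N1→F3 14, N2→F3 18, N3→F4 14, N4→F2 11, N5→F3 13, N6→F4 16
  response time 86, fixed 21 → total 107.
Compare {F3, F4}: response time 96 + fixed 13 = 109.
Compare {F1, F2, F3, F4}: response time 85 + fixed 28 = 113.
Compare {F2, F3, F4, F5}: response time 86 + fixed 27 = 113.
All other subsets cost ≥ 109. Minimum total cost: 107.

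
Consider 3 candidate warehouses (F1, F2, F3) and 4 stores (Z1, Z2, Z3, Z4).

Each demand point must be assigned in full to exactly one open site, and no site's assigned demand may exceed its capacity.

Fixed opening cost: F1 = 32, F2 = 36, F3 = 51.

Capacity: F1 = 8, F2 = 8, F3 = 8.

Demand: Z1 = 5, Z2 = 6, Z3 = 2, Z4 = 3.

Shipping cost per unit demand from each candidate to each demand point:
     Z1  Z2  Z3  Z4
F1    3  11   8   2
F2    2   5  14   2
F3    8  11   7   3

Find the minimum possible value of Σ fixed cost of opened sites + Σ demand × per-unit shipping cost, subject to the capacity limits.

Open {F1, F2}; cheapest assignment that respects the capacities:
  F1 (cap 8, load 8): Z1, Z4 — cost 5×3 + 3×2 = 21
  F2 (cap 8, load 8): Z2, Z3 — cost 6×5 + 2×14 = 58
  Shipping 79, fixed 68 → total 147.
  Any other capacity-feasible assignment to {F1, F2} ships for at least 79.
Compare {F2, F3}: its best feasible assignment gives total 183.
Compare {F1, F3}: its best feasible assignment gives total 184.
Every other set of open sites that can feasibly serve all demand totals ≥ 183 even under its best assignment. Minimum: 147.

147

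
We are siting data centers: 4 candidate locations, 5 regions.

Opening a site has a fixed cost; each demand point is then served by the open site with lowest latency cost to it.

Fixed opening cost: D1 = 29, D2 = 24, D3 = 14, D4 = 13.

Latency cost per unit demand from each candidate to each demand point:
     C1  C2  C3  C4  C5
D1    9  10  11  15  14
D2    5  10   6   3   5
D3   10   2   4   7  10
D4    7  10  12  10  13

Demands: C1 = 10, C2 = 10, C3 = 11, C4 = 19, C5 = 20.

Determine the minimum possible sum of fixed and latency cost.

Open {D2, D3}: assign each demand point to its cheapest open site.
  C1→D2 10×5=50, C2→D3 10×2=20, C3→D3 11×4=44, C4→D2 19×3=57, C5→D2 20×5=100
  latency cost 271, fixed 38 → total 309.
Compare {D2, D3, D4}: latency cost 271 + fixed 51 = 322.
Compare {D1, D2, D3}: latency cost 271 + fixed 67 = 338.
Compare {D1, D2, D3, D4}: latency cost 271 + fixed 80 = 351.
All other subsets cost ≥ 322. Minimum total cost: 309.

309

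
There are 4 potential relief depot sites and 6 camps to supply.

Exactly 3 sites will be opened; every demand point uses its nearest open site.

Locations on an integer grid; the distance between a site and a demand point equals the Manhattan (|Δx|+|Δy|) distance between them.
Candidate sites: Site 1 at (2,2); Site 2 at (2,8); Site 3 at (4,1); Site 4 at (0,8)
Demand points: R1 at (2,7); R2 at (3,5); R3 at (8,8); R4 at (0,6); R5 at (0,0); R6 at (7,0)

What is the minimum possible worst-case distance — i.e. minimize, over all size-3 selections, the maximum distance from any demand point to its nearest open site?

6

Open {Site 1, Site 2, Site 3}.
  Farthest demand point is R3 at distance 6 (to Site 2); all others are ≤ 6.
With {Site 2, Site 3, Site 4} the worst case is 6.
With {Site 1, Site 2, Site 4} the worst case is 7.
No size-3 selection achieves below 6.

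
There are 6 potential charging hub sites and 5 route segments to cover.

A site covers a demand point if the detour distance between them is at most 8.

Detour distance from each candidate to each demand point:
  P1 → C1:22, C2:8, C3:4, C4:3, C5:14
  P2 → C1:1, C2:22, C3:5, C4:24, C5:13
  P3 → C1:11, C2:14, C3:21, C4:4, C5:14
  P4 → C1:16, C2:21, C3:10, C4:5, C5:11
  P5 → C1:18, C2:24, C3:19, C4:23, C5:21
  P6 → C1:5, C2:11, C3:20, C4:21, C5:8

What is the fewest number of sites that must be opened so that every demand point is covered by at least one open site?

Coverage sets (demand points within 8 of each site):
  P1: {C2, C3, C4}
  P2: {C1, C3}
  P3: {C4}
  P4: {C4}
  P5: {}
  P6: {C1, C5}
No single site covers all 5 demand points.
But {P1, P6} covers everything, so the minimum is 2.

2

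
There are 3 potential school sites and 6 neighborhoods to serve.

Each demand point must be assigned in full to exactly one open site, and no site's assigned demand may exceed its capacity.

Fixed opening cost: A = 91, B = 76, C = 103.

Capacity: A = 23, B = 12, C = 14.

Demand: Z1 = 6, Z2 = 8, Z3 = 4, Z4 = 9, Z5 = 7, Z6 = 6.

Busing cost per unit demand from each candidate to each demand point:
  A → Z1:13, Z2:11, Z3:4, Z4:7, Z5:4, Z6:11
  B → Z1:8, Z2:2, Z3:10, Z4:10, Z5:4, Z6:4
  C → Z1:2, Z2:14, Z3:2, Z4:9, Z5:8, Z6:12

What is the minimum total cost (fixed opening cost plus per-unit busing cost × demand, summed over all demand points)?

463

Open {A, B, C}; cheapest assignment that respects the capacities:
  A (cap 23, load 22): Z4, Z5, Z6 — cost 9×7 + 7×4 + 6×11 = 157
  B (cap 12, load 8): Z2 — cost 8×2 = 16
  C (cap 14, load 10): Z1, Z3 — cost 6×2 + 4×2 = 20
  Shipping 193, fixed 270 → total 463.
  Any other capacity-feasible assignment to {A, B, C} ships for at least 193.
Total demand is 40 and no other set of sites has combined capacity ≥ 40, so {A, B, C} is the only feasible choice of open sites. Minimum: 463.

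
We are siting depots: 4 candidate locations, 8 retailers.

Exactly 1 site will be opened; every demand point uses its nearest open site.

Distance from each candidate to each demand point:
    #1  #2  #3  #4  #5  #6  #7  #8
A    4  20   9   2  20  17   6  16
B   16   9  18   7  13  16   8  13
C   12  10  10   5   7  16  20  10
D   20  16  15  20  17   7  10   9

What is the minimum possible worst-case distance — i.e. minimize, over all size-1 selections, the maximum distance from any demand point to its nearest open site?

18

Open {B}.
  Farthest demand point is #3 at distance 18 (to B); all others are ≤ 18.
With {A} the worst case is 20.
With {C} the worst case is 20.
No size-1 selection achieves below 18.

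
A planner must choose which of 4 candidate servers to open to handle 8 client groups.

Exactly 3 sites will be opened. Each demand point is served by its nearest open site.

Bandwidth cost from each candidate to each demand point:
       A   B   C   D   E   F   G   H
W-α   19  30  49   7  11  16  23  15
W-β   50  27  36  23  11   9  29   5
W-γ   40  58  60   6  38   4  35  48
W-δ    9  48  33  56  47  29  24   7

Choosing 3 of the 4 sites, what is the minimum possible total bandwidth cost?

Open {W-β, W-γ, W-δ}.
  A→W-δ 9, B→W-β 27, C→W-δ 33, D→W-γ 6, E→W-β 11, F→W-γ 4, G→W-δ 24, H→W-β 5  ⇒ total 119.
Compare {W-α, W-γ, W-δ}: total 123.
Compare {W-α, W-β, W-δ}: total 124.
No size-3 selection does better; minimum is 119.

119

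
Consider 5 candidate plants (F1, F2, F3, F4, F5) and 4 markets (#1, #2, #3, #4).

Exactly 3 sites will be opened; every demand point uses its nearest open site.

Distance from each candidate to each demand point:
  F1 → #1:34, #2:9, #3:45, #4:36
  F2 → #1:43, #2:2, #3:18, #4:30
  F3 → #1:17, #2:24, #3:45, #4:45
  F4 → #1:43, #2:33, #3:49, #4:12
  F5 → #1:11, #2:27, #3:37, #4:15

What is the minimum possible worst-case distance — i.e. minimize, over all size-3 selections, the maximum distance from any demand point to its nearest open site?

Open {F1, F2, F5}.
  Farthest demand point is #3 at distance 18 (to F2); all others are ≤ 18.
With {F2, F3, F4} the worst case is 18.
With {F2, F3, F5} the worst case is 18.
No size-3 selection achieves below 18.

18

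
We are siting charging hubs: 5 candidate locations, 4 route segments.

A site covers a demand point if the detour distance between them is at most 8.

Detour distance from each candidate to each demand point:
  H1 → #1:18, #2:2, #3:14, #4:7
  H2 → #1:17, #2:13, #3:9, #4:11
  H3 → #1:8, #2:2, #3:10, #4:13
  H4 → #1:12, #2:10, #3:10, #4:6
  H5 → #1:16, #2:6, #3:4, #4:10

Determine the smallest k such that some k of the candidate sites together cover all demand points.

3

Coverage sets (demand points within 8 of each site):
  H1: {#2, #4}
  H2: {}
  H3: {#1, #2}
  H4: {#4}
  H5: {#2, #3}
No 2 sites suffice: every size-2 union leaves at least one demand point uncovered.
But {H1, H3, H5} covers everything, so the minimum is 3.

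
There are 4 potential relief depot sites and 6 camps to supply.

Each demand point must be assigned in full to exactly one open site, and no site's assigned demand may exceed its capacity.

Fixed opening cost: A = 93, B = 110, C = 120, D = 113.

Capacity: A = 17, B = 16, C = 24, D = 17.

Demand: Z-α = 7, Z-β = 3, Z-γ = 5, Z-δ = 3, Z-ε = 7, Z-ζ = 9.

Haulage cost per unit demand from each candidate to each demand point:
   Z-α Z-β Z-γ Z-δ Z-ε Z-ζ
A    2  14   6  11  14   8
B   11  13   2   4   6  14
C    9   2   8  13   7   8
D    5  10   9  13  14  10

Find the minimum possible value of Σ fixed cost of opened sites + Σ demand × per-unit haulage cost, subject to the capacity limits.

Open {A, C}; cheapest assignment that respects the capacities:
  A (cap 17, load 15): Z-α, Z-γ, Z-δ — cost 7×2 + 5×6 + 3×11 = 77
  C (cap 24, load 19): Z-β, Z-ε, Z-ζ — cost 3×2 + 7×7 + 9×8 = 127
  Shipping 204, fixed 213 → total 417.
  Any other capacity-feasible assignment to {A, C} ships for at least 204.
Compare {B, C}: its best feasible assignment gives total 435.
Compare {C, D}: its best feasible assignment gives total 474.
Every other set of open sites that can feasibly serve all demand totals ≥ 435 even under its best assignment. Minimum: 417.

417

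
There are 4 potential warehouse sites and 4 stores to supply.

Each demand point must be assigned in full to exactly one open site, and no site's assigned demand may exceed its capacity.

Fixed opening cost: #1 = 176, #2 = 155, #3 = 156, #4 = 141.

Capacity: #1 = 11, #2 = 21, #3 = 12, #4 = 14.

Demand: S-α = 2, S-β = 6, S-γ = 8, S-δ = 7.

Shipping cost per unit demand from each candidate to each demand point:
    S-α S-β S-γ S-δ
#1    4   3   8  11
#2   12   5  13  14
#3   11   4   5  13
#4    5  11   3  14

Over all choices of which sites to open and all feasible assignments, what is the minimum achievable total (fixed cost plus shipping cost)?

458

Open {#2, #4}; cheapest assignment that respects the capacities:
  #2 (cap 21, load 13): S-β, S-δ — cost 6×5 + 7×14 = 128
  #4 (cap 14, load 10): S-α, S-γ — cost 2×5 + 8×3 = 34
  Shipping 162, fixed 296 → total 458.
  Any other capacity-feasible assignment to {#2, #4} ships for at least 162.
Compare {#1, #4}: its best feasible assignment gives total 492.
Compare {#3, #4}: its best feasible assignment gives total 500.
Every other set of open sites that can feasibly serve all demand totals ≥ 492 even under its best assignment. Minimum: 458.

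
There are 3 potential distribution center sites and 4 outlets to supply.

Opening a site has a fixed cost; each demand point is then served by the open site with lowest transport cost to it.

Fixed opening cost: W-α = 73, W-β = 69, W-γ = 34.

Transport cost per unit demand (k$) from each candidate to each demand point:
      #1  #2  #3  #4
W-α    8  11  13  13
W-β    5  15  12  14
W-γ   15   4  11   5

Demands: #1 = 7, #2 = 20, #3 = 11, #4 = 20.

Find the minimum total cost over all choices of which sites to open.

439

Open {W-β, W-γ}: assign each demand point to its cheapest open site.
  #1→W-β 7×5=35, #2→W-γ 20×4=80, #3→W-γ 11×11=121, #4→W-γ 20×5=100
  transport cost 336, fixed 103 → total 439.
Compare {W-γ}: transport cost 406 + fixed 34 = 440.
Compare {W-α, W-γ}: transport cost 357 + fixed 107 = 464.
Compare {W-α, W-β, W-γ}: transport cost 336 + fixed 176 = 512.
All other subsets cost ≥ 440. Minimum total cost: 439.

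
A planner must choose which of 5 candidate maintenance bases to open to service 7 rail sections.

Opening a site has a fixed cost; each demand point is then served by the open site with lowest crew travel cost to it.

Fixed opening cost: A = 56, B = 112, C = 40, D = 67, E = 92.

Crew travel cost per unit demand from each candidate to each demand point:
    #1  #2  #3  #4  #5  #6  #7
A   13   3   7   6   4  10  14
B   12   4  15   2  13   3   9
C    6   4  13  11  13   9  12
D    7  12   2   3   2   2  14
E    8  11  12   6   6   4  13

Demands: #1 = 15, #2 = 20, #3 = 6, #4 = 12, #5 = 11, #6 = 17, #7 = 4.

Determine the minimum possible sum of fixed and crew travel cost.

Open {C, D}: assign each demand point to its cheapest open site.
  #1→C 15×6=90, #2→C 20×4=80, #3→D 6×2=12, #4→D 12×3=36, #5→D 11×2=22, #6→D 17×2=34, #7→C 4×12=48
  crew travel cost 322, fixed 107 → total 429.
Compare {A, D}: crew travel cost 325 + fixed 123 = 448.
Compare {A, C, D}: crew travel cost 302 + fixed 163 = 465.
Compare {B, D}: crew travel cost 313 + fixed 179 = 492.
All other subsets cost ≥ 448. Minimum total cost: 429.

429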